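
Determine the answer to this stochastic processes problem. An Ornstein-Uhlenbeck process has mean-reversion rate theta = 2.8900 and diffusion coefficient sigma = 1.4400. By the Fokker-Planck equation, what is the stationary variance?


Stationary variance = sigma^2 / (2*theta)
= 1.4400^2 / (2*2.8900)
= 2.0736 / 5.7800
= 0.3588

0.3588


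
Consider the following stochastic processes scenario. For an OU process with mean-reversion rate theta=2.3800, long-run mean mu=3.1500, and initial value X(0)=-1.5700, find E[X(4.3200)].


E[X(t)] = mu + (X(0) - mu)*exp(-theta*t)
= 3.1500 + (-1.5700 - 3.1500)*exp(-2.3800*4.3200)
= 3.1500 + -4.7200 * 3.4258e-05
= 3.1498

3.1498


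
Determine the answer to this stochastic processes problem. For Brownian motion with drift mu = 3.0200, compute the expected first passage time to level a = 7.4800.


Expected first passage time = a/mu
= 7.4800/3.0200
= 2.4768

2.4768


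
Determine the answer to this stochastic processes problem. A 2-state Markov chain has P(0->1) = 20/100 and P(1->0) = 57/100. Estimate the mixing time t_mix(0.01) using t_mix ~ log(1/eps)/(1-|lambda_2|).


lambda_2 = |1 - p01 - p10| = |1 - 0.2000 - 0.5700| = 0.2300
t_mix ~ log(1/eps)/(1 - |lambda_2|)
= log(100)/(1 - 0.2300) = 4.6052/0.7700
= 5.9807

5.9807


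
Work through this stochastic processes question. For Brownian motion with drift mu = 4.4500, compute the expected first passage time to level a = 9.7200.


Expected first passage time = a/mu
= 9.7200/4.4500
= 2.1843

2.1843


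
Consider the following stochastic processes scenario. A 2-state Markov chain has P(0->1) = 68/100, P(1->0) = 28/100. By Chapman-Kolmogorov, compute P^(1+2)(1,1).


P^3 = P^1 * P^2
Computing via matrix multiplication of the transition matrix.
Entry (1,1) of P^3 = 0.7084

0.7084


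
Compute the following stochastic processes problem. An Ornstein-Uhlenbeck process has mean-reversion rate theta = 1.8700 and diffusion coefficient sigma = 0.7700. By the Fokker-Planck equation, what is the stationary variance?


Stationary variance = sigma^2 / (2*theta)
= 0.7700^2 / (2*1.8700)
= 0.5929 / 3.7400
= 0.1585

0.1585


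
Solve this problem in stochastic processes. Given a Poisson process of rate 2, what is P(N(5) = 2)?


P(N(t)=k) = (lambda*t)^k * exp(-lambda*t) / k!
lambda*t = 10
= 10^2 * exp(-10) / 2!
= 100 * 4.5400e-05 / 2
= 0.0023

0.0023


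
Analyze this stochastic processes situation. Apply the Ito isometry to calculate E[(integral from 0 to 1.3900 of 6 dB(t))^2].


By Ito isometry: E[(int f dB)^2] = int f^2 dt
= 6^2 * 1.3900
= 36 * 1.3900 = 50.0400

50.0400


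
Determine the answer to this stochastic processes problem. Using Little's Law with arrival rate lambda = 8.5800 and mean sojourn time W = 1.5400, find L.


Little's Law: L = lambda * W
= 8.5800 * 1.5400
= 13.2132

13.2132


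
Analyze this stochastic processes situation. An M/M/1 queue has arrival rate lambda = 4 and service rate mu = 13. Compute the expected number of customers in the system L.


rho = 4/13 = 0.3077
L = rho/(1-rho)
= 0.3077/0.6923
= 0.4444

0.4444


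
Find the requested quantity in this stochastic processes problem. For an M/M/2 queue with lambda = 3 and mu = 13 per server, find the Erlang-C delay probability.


a = lambda/mu = 0.2308
rho = a/c = 0.1154
Erlang-C formula applied:
C(c,a) = 0.0239

0.0239


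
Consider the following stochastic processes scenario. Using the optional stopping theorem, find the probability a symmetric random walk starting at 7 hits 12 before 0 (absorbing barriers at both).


By optional stopping theorem: E(M at tau) = M(0) = 7
P(hit 12)*12 + P(hit 0)*0 = 7
P(hit 12) = (7 - 0)/(12 - 0) = 7/12 = 0.5833

0.5833


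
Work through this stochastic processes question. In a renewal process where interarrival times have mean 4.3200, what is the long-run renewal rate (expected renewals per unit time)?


Long-run renewal rate = 1/E(X)
= 1/4.3200
= 0.2315

0.2315


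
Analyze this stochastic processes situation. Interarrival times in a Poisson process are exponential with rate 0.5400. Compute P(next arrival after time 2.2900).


P(X > t) = exp(-lambda * t)
= exp(-0.5400 * 2.2900)
= exp(-1.2366) = 0.2904

0.2904


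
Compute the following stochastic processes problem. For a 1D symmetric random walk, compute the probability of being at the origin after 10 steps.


P(S(10) = 0) = C(10,5) / 4^5
= 252 / 1024
= 0.2461

0.2461


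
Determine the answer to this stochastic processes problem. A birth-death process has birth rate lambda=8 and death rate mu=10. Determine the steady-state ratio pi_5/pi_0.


For birth-death process, pi_n/pi_0 = (lambda/mu)^n
= (8/10)^5
= 0.3277

0.3277


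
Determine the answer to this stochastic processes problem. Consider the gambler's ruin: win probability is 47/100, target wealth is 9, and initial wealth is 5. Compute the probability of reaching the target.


Gambler's ruin formula:
r = q/p = 0.5300/0.4700 = 1.1277
P(win) = (1 - r^i)/(1 - r^N)
= (1 - 1.1277^5)/(1 - 1.1277^9)
= 0.4226

0.4226


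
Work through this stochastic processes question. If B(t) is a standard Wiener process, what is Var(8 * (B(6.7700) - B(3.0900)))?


Var(alpha*(B(t)-B(s))) = alpha^2 * (t-s)
= 8^2 * (6.7700 - 3.0900)
= 64 * 3.6800
= 235.5200

235.5200


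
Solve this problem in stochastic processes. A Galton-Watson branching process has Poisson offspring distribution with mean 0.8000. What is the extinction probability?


Since mu = 0.8000 <= 1, extinction probability = 1.

1.0000


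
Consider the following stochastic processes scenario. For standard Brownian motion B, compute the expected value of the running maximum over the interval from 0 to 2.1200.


E(max B(s)) = sqrt(2t/pi)
= sqrt(2*2.1200/pi)
= sqrt(1.3496)
= 1.1617

1.1617


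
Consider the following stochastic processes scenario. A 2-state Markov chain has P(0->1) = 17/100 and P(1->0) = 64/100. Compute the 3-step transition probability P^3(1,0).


Computing P^3 by matrix multiplication.
P = [[0.8300, 0.1700], [0.6400, 0.3600]]
After raising P to the power 3:
P^3(1,0) = 0.7847

0.7847


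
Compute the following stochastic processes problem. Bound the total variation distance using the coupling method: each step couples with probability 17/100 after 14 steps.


TV distance bound <= (1-delta)^n
= (1 - 0.1700)^14
= 0.8300^14
= 0.0736

0.0736


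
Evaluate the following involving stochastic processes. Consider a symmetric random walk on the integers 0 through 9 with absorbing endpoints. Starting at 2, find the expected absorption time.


For symmetric RW on 0,...,N with absorbing barriers, E(i) = i*(N-i)
E(2) = 2 * 7 = 14

14


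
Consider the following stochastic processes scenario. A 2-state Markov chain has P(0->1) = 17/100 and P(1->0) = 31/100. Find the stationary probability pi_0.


Stationary distribution: pi_0 = p10/(p01+p10), pi_1 = p01/(p01+p10)
p01 = 0.1700, p10 = 0.3100
pi_0 = 0.6458

0.6458


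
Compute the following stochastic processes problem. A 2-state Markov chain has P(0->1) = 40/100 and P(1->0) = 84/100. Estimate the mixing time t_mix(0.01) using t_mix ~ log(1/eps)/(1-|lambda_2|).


lambda_2 = |1 - p01 - p10| = |1 - 0.4000 - 0.8400| = 0.2400
t_mix ~ log(1/eps)/(1 - |lambda_2|)
= log(100)/(1 - 0.2400) = 4.6052/0.7600
= 6.0594

6.0594


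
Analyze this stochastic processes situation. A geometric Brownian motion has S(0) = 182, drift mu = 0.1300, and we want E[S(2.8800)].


E[S(t)] = S(0) * exp(mu * t)
= 182 * exp(0.1300 * 2.8800)
= 182 * 1.4541
= 264.6496

264.6496


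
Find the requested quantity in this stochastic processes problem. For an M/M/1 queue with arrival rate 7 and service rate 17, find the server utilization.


rho = lambda/mu
= 7/17
= 0.4118

0.4118


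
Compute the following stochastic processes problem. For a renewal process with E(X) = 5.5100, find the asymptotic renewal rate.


Long-run renewal rate = 1/E(X)
= 1/5.5100
= 0.1815

0.1815


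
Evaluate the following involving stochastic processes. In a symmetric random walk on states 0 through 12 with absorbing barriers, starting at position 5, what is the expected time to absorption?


For symmetric RW on 0,...,N with absorbing barriers, E(i) = i*(N-i)
E(5) = 5 * 7 = 35

35


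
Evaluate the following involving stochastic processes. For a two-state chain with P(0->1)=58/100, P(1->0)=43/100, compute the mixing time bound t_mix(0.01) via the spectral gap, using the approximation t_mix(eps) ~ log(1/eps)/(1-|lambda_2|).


lambda_2 = |1 - p01 - p10| = |1 - 0.5800 - 0.4300| = 0.0100
t_mix ~ log(1/eps)/(1 - |lambda_2|)
= log(100)/(1 - 0.0100) = 4.6052/0.9900
= 4.6517

4.6517


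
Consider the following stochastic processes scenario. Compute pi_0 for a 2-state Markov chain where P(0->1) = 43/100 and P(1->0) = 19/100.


Stationary distribution: pi_0 = p10/(p01+p10), pi_1 = p01/(p01+p10)
p01 = 0.4300, p10 = 0.1900
pi_0 = 0.3065

0.3065


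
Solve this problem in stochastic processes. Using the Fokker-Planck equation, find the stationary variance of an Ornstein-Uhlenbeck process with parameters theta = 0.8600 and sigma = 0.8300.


Stationary variance = sigma^2 / (2*theta)
= 0.8300^2 / (2*0.8600)
= 0.6889 / 1.7200
= 0.4005

0.4005


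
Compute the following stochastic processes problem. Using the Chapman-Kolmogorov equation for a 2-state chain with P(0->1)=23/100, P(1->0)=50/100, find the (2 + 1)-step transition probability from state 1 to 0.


P^3 = P^2 * P^1
Computing via matrix multiplication of the transition matrix.
Entry (1,0) of P^3 = 0.6714

0.6714


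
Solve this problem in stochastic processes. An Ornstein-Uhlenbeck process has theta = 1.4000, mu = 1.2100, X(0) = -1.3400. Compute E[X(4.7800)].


E[X(t)] = mu + (X(0) - mu)*exp(-theta*t)
= 1.2100 + (-1.3400 - 1.2100)*exp(-1.4000*4.7800)
= 1.2100 + -2.5500 * 0.0012
= 1.2068

1.2068


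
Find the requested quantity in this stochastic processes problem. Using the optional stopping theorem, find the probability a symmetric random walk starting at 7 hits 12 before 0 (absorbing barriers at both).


By optional stopping theorem: E(M at tau) = M(0) = 7
P(hit 12)*12 + P(hit 0)*0 = 7
P(hit 12) = (7 - 0)/(12 - 0) = 7/12 = 0.5833

0.5833


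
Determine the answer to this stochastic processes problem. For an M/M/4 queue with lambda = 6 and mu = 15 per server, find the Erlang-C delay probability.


a = lambda/mu = 0.4000
rho = a/c = 0.1000
Erlang-C formula applied:
C(c,a) = 7.9444e-04

7.9444e-04


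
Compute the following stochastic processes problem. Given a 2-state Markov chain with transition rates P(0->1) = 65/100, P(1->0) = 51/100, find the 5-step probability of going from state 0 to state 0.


Computing P^5 by matrix multiplication.
P = [[0.3500, 0.6500], [0.5100, 0.4900]]
After raising P to the power 5:
P^5(0,0) = 0.4396

0.4396


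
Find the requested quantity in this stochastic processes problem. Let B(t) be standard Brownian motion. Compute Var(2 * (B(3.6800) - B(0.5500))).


Var(alpha*(B(t)-B(s))) = alpha^2 * (t-s)
= 2^2 * (3.6800 - 0.5500)
= 4 * 3.1300
= 12.5200

12.5200


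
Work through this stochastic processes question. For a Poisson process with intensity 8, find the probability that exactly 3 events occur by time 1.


P(N(t)=k) = (lambda*t)^k * exp(-lambda*t) / k!
lambda*t = 8
= 8^3 * exp(-8) / 3!
= 512 * 3.3546e-04 / 6
= 0.0286

0.0286


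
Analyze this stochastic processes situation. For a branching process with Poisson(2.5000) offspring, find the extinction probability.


Since mu = 2.5000 > 1, extinction prob q < 1.
Solve s = exp(mu*(s-1)) iteratively.
q = 0.1074

0.1074


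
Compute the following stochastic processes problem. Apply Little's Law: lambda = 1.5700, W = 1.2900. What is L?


Little's Law: L = lambda * W
= 1.5700 * 1.2900
= 2.0253

2.0253


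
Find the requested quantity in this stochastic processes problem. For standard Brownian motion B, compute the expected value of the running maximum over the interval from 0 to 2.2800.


E(max B(s)) = sqrt(2t/pi)
= sqrt(2*2.2800/pi)
= sqrt(1.4515)
= 1.2048

1.2048


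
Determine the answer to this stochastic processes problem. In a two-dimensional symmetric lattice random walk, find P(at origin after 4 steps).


P = C(4,2)^2 / 4^4
= 6^2 / 256
= 36 / 256
= 0.1406

0.1406


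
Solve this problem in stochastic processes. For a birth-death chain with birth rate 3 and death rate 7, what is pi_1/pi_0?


For birth-death process, pi_n/pi_0 = (lambda/mu)^n
= (3/7)^1
= 0.4286

0.4286


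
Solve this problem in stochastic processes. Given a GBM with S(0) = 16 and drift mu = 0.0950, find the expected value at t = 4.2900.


E[S(t)] = S(0) * exp(mu * t)
= 16 * exp(0.0950 * 4.2900)
= 16 * 1.5031
= 24.0501

24.0501


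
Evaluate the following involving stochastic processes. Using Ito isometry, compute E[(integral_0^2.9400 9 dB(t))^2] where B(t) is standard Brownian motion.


By Ito isometry: E[(int f dB)^2] = int f^2 dt
= 9^2 * 2.9400
= 81 * 2.9400 = 238.1400

238.1400


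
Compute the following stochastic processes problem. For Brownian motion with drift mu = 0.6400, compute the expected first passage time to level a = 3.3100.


Expected first passage time = a/mu
= 3.3100/0.6400
= 5.1719

5.1719


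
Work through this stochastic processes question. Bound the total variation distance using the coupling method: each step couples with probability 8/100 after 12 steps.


TV distance bound <= (1-delta)^n
= (1 - 0.0800)^12
= 0.9200^12
= 0.3677

0.3677


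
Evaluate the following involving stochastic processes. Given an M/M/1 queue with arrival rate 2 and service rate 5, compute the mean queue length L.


rho = 2/5 = 0.4000
L = rho/(1-rho)
= 0.4000/0.6000
= 0.6667

0.6667


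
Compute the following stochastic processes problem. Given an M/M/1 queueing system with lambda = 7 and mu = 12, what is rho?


rho = lambda/mu
= 7/12
= 0.5833

0.5833


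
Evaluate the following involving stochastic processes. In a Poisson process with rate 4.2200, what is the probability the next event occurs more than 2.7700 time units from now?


P(X > t) = exp(-lambda * t)
= exp(-4.2200 * 2.7700)
= exp(-11.6894) = 8.3822e-06

8.3822e-06


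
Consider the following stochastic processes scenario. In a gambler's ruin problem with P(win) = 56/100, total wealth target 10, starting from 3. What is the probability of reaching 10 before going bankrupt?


Gambler's ruin formula:
r = q/p = 0.4400/0.5600 = 0.7857
P(win) = (1 - r^i)/(1 - r^N)
= (1 - 0.7857^3)/(1 - 0.7857^10)
= 0.5657

0.5657


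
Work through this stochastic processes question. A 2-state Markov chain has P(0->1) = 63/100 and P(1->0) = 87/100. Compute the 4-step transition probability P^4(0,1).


Computing P^4 by matrix multiplication.
P = [[0.3700, 0.6300], [0.8700, 0.1300]]
After raising P to the power 4:
P^4(0,1) = 0.3938

0.3938


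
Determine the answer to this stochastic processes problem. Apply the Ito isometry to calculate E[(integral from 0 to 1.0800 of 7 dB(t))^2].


By Ito isometry: E[(int f dB)^2] = int f^2 dt
= 7^2 * 1.0800
= 49 * 1.0800 = 52.9200

52.9200


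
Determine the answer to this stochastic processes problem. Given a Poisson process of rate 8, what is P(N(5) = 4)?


P(N(t)=k) = (lambda*t)^k * exp(-lambda*t) / k!
lambda*t = 40
= 40^4 * exp(-40) / 4!
= 2560000 * 4.2484e-18 / 24
= 4.5316e-13

4.5316e-13


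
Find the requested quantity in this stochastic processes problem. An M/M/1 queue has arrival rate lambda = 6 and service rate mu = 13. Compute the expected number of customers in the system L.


rho = 6/13 = 0.4615
L = rho/(1-rho)
= 0.4615/0.5385
= 0.8571

0.8571


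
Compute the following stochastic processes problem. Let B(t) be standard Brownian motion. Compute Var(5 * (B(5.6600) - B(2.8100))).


Var(alpha*(B(t)-B(s))) = alpha^2 * (t-s)
= 5^2 * (5.6600 - 2.8100)
= 25 * 2.8500
= 71.2500

71.2500


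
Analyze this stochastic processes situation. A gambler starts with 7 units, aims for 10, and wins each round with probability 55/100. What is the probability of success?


Gambler's ruin formula:
r = q/p = 0.4500/0.5500 = 0.8182
P(win) = (1 - r^i)/(1 - r^N)
= (1 - 0.8182^7)/(1 - 0.8182^10)
= 0.8717

0.8717


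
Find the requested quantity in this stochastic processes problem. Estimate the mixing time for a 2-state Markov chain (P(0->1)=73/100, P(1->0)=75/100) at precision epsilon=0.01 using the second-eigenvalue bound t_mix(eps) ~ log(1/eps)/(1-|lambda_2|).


lambda_2 = |1 - p01 - p10| = |1 - 0.7300 - 0.7500| = 0.4800
t_mix ~ log(1/eps)/(1 - |lambda_2|)
= log(100)/(1 - 0.4800) = 4.6052/0.5200
= 8.8561

8.8561


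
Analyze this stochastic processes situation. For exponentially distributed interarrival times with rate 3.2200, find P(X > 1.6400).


P(X > t) = exp(-lambda * t)
= exp(-3.2200 * 1.6400)
= exp(-5.2808) = 0.0051

0.0051


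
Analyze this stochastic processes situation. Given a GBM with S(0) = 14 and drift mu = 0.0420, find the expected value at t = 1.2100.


E[S(t)] = S(0) * exp(mu * t)
= 14 * exp(0.0420 * 1.2100)
= 14 * 1.0521
= 14.7299

14.7299


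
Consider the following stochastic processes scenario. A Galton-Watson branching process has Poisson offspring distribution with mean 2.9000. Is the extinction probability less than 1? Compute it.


Since mu = 2.9000 > 1, extinction prob q < 1.
Solve s = exp(mu*(s-1)) iteratively.
q = 0.0668

0.0668


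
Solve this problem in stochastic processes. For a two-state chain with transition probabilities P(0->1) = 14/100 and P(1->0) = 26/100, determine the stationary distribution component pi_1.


Stationary distribution: pi_0 = p10/(p01+p10), pi_1 = p01/(p01+p10)
p01 = 0.1400, p10 = 0.2600
pi_1 = 0.3500

0.3500


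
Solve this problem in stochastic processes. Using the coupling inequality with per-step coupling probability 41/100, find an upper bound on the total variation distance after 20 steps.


TV distance bound <= (1-delta)^n
= (1 - 0.4100)^20
= 0.5900^20
= 2.6124e-05

2.6124e-05


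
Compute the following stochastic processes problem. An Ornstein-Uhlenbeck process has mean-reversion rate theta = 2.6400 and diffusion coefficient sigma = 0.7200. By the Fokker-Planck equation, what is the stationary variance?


Stationary variance = sigma^2 / (2*theta)
= 0.7200^2 / (2*2.6400)
= 0.5184 / 5.2800
= 0.0982

0.0982


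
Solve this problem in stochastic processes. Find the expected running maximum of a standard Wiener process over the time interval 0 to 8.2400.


E(max B(s)) = sqrt(2t/pi)
= sqrt(2*8.2400/pi)
= sqrt(5.2457)
= 2.2904

2.2904


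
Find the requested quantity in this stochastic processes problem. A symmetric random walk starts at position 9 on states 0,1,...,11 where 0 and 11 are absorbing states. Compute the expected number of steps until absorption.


For symmetric RW on 0,...,N with absorbing barriers, E(i) = i*(N-i)
E(9) = 9 * 2 = 18

18


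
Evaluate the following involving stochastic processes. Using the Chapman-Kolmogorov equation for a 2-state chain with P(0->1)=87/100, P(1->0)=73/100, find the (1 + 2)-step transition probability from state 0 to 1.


P^3 = P^1 * P^2
Computing via matrix multiplication of the transition matrix.
Entry (0,1) of P^3 = 0.6612

0.6612


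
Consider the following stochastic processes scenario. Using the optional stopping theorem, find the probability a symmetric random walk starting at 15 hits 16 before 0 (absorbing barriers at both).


By optional stopping theorem: E(M at tau) = M(0) = 15
P(hit 16)*16 + P(hit 0)*0 = 15
P(hit 16) = (15 - 0)/(16 - 0) = 15/16 = 0.9375

0.9375


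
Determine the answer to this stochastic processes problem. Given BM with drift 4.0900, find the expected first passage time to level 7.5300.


Expected first passage time = a/mu
= 7.5300/4.0900
= 1.8411

1.8411


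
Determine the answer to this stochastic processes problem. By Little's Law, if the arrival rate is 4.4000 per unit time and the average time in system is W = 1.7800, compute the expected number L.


Little's Law: L = lambda * W
= 4.4000 * 1.7800
= 7.8320

7.8320


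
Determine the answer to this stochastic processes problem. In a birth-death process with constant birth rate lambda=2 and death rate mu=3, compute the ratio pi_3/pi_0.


For birth-death process, pi_n/pi_0 = (lambda/mu)^n
= (2/3)^3
= 0.2963

0.2963


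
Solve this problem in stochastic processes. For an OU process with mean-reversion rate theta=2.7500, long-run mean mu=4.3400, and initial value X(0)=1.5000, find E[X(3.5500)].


E[X(t)] = mu + (X(0) - mu)*exp(-theta*t)
= 4.3400 + (1.5000 - 4.3400)*exp(-2.7500*3.5500)
= 4.3400 + -2.8400 * 5.7571e-05
= 4.3398

4.3398


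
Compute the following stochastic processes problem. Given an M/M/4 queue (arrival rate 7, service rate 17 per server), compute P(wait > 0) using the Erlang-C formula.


a = lambda/mu = 0.4118
rho = a/c = 0.1029
Erlang-C formula applied:
C(c,a) = 8.8456e-04

8.8456e-04


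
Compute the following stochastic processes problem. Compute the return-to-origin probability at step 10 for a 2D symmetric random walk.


P = C(10,5)^2 / 4^10
= 252^2 / 1048576
= 63504 / 1048576
= 0.0606

0.0606


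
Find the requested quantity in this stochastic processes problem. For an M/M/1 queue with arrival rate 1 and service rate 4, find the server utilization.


rho = lambda/mu
= 1/4
= 0.2500

0.2500


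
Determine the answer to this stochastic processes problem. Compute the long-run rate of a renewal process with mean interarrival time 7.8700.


Long-run renewal rate = 1/E(X)
= 1/7.8700
= 0.1271

0.1271


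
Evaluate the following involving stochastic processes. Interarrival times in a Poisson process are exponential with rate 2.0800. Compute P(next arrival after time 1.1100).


P(X > t) = exp(-lambda * t)
= exp(-2.0800 * 1.1100)
= exp(-2.3088) = 0.0994

0.0994


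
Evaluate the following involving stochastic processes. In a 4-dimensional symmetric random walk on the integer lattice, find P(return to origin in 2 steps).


P(return in 2 steps) = P(reverse first step) = 1/(2d)
= 1/8
= 0.1250

0.1250


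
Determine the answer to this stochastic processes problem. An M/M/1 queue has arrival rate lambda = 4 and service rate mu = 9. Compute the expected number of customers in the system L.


rho = 4/9 = 0.4444
L = rho/(1-rho)
= 0.4444/0.5556
= 0.8000

0.8000


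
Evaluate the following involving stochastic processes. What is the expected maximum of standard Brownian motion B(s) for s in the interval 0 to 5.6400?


E(max B(s)) = sqrt(2t/pi)
= sqrt(2*5.6400/pi)
= sqrt(3.5905)
= 1.8949

1.8949


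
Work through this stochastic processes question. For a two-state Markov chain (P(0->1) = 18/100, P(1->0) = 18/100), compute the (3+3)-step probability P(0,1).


P^6 = P^3 * P^3
Computing via matrix multiplication of the transition matrix.
Entry (0,1) of P^6 = 0.4656

0.4656


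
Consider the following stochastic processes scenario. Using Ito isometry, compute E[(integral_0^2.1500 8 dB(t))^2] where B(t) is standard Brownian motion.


By Ito isometry: E[(int f dB)^2] = int f^2 dt
= 8^2 * 2.1500
= 64 * 2.1500 = 137.6000

137.6000


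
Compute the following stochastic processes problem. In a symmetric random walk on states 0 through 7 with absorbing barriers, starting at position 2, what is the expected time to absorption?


For symmetric RW on 0,...,N with absorbing barriers, E(i) = i*(N-i)
E(2) = 2 * 5 = 10

10


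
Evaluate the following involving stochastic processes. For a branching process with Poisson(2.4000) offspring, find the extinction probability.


Since mu = 2.4000 > 1, extinction prob q < 1.
Solve s = exp(mu*(s-1)) iteratively.
q = 0.1214

0.1214


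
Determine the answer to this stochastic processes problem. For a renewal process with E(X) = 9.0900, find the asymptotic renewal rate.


Long-run renewal rate = 1/E(X)
= 1/9.0900
= 0.1100

0.1100


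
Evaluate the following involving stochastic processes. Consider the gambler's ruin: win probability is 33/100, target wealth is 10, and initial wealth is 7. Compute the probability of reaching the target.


Gambler's ruin formula:
r = q/p = 0.6700/0.3300 = 2.0303
P(win) = (1 - r^i)/(1 - r^N)
= (1 - 2.0303^7)/(1 - 2.0303^10)
= 0.1187

0.1187


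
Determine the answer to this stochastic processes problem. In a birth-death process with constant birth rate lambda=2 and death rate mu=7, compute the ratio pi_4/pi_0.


For birth-death process, pi_n/pi_0 = (lambda/mu)^n
= (2/7)^4
= 0.0067

0.0067


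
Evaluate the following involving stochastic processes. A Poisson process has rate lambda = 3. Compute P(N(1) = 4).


P(N(t)=k) = (lambda*t)^k * exp(-lambda*t) / k!
lambda*t = 3
= 3^4 * exp(-3) / 4!
= 81 * 0.0498 / 24
= 0.1680

0.1680


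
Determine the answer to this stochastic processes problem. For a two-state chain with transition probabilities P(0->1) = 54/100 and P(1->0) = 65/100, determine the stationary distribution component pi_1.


Stationary distribution: pi_0 = p10/(p01+p10), pi_1 = p01/(p01+p10)
p01 = 0.5400, p10 = 0.6500
pi_1 = 0.4538

0.4538


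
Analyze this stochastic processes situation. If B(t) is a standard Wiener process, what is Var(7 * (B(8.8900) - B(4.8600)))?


Var(alpha*(B(t)-B(s))) = alpha^2 * (t-s)
= 7^2 * (8.8900 - 4.8600)
= 49 * 4.0300
= 197.4700

197.4700


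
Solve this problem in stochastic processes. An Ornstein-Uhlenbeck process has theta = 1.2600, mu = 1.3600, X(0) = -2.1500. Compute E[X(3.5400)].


E[X(t)] = mu + (X(0) - mu)*exp(-theta*t)
= 1.3600 + (-2.1500 - 1.3600)*exp(-1.2600*3.5400)
= 1.3600 + -3.5100 * 0.0116
= 1.3194

1.3194


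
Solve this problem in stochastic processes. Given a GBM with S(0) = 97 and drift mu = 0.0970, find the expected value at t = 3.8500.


E[S(t)] = S(0) * exp(mu * t)
= 97 * exp(0.0970 * 3.8500)
= 97 * 1.4527
= 140.9156

140.9156


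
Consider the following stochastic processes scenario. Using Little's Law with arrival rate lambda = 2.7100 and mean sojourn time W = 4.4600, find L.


Little's Law: L = lambda * W
= 2.7100 * 4.4600
= 12.0866

12.0866


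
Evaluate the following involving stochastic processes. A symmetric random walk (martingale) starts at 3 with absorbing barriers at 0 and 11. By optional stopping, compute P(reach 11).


By optional stopping theorem: E(M at tau) = M(0) = 3
P(hit 11)*11 + P(hit 0)*0 = 3
P(hit 11) = (3 - 0)/(11 - 0) = 3/11 = 0.2727

0.2727


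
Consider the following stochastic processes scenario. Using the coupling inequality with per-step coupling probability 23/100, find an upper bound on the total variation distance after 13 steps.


TV distance bound <= (1-delta)^n
= (1 - 0.2300)^13
= 0.7700^13
= 0.0334

0.0334


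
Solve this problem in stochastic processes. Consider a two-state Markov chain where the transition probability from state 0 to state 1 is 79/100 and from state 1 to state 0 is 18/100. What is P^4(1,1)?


Computing P^4 by matrix multiplication.
P = [[0.2100, 0.7900], [0.1800, 0.8200]]
After raising P to the power 4:
P^4(1,1) = 0.8144

0.8144


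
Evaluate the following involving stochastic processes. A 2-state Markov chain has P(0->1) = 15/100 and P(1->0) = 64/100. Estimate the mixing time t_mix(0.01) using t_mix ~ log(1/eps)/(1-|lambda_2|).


lambda_2 = |1 - p01 - p10| = |1 - 0.1500 - 0.6400| = 0.2100
t_mix ~ log(1/eps)/(1 - |lambda_2|)
= log(100)/(1 - 0.2100) = 4.6052/0.7900
= 5.8293

5.8293


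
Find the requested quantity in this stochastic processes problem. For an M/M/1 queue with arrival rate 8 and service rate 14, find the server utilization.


rho = lambda/mu
= 8/14
= 0.5714

0.5714


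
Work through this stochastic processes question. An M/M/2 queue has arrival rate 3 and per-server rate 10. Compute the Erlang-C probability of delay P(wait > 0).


a = lambda/mu = 0.3000
rho = a/c = 0.1500
Erlang-C formula applied:
C(c,a) = 0.0391

0.0391


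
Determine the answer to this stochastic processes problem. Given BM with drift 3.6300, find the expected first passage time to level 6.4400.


Expected first passage time = a/mu
= 6.4400/3.6300
= 1.7741

1.7741


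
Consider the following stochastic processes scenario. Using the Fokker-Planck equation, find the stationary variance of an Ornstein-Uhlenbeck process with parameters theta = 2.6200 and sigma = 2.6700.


Stationary variance = sigma^2 / (2*theta)
= 2.6700^2 / (2*2.6200)
= 7.1289 / 5.2400
= 1.3605

1.3605


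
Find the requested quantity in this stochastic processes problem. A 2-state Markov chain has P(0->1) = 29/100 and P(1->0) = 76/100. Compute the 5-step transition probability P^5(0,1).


Computing P^5 by matrix multiplication.
P = [[0.7100, 0.2900], [0.7600, 0.2400]]
After raising P to the power 5:
P^5(0,1) = 0.2762

0.2762


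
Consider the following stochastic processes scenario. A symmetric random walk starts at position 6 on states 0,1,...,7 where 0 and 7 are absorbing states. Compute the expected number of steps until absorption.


For symmetric RW on 0,...,N with absorbing barriers, E(i) = i*(N-i)
E(6) = 6 * 1 = 6

6


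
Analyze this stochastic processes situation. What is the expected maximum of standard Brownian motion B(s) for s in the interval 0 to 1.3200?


E(max B(s)) = sqrt(2t/pi)
= sqrt(2*1.3200/pi)
= sqrt(0.8403)
= 0.9167

0.9167


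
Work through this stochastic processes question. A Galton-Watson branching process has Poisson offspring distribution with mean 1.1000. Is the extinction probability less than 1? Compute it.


Since mu = 1.1000 > 1, extinction prob q < 1.
Solve s = exp(mu*(s-1)) iteratively.
q = 0.8239

0.8239


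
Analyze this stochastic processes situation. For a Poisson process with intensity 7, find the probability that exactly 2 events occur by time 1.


P(N(t)=k) = (lambda*t)^k * exp(-lambda*t) / k!
lambda*t = 7
= 7^2 * exp(-7) / 2!
= 49 * 9.1188e-04 / 2
= 0.0223

0.0223


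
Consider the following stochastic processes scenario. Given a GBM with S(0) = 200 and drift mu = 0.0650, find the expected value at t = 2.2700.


E[S(t)] = S(0) * exp(mu * t)
= 200 * exp(0.0650 * 2.2700)
= 200 * 1.1590
= 231.7982

231.7982


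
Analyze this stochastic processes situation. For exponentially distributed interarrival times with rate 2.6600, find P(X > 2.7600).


P(X > t) = exp(-lambda * t)
= exp(-2.6600 * 2.7600)
= exp(-7.3416) = 6.4801e-04

6.4801e-04


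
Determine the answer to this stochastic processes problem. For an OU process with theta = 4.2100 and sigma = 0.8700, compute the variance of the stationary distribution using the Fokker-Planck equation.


Stationary variance = sigma^2 / (2*theta)
= 0.8700^2 / (2*4.2100)
= 0.7569 / 8.4200
= 0.0899

0.0899


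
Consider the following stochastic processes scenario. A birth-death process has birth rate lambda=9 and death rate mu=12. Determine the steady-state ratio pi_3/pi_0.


For birth-death process, pi_n/pi_0 = (lambda/mu)^n
= (9/12)^3
= 0.4219

0.4219


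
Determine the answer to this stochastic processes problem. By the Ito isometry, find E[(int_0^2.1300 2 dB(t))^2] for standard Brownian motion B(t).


By Ito isometry: E[(int f dB)^2] = int f^2 dt
= 2^2 * 2.1300
= 4 * 2.1300 = 8.5200

8.5200


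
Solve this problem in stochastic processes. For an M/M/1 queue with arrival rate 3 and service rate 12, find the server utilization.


rho = lambda/mu
= 3/12
= 0.2500

0.2500


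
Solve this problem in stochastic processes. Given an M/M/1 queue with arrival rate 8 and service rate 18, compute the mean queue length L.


rho = 8/18 = 0.4444
L = rho/(1-rho)
= 0.4444/0.5556
= 0.8000

0.8000


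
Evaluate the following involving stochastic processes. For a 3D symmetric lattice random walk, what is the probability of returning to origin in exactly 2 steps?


P(return in 2 steps) = P(reverse first step) = 1/(2d)
= 1/6
= 0.1667

0.1667


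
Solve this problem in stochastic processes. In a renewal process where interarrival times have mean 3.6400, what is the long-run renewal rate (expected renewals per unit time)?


Long-run renewal rate = 1/E(X)
= 1/3.6400
= 0.2747

0.2747


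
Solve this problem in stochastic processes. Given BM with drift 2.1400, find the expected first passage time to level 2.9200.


Expected first passage time = a/mu
= 2.9200/2.1400
= 1.3645

1.3645


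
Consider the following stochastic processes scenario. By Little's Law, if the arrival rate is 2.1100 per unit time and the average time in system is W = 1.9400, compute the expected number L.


Little's Law: L = lambda * W
= 2.1100 * 1.9400
= 4.0934

4.0934


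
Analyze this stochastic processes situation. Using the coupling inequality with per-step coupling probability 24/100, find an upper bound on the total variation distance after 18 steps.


TV distance bound <= (1-delta)^n
= (1 - 0.2400)^18
= 0.7600^18
= 0.0072

0.0072


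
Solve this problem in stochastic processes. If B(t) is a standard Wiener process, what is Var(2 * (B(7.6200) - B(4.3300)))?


Var(alpha*(B(t)-B(s))) = alpha^2 * (t-s)
= 2^2 * (7.6200 - 4.3300)
= 4 * 3.2900
= 13.1600

13.1600


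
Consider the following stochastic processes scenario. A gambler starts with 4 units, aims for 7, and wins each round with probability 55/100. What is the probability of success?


Gambler's ruin formula:
r = q/p = 0.4500/0.5500 = 0.8182
P(win) = (1 - r^i)/(1 - r^N)
= (1 - 0.8182^4)/(1 - 0.8182^7)
= 0.7314

0.7314


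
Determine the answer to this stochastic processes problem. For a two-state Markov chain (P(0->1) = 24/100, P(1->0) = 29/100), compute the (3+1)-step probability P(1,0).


P^4 = P^3 * P^1
Computing via matrix multiplication of the transition matrix.
Entry (1,0) of P^4 = 0.5205

0.5205


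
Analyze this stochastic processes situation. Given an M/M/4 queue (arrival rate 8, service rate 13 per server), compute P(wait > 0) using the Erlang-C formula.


a = lambda/mu = 0.6154
rho = a/c = 0.1538
Erlang-C formula applied:
C(c,a) = 0.0038

0.0038


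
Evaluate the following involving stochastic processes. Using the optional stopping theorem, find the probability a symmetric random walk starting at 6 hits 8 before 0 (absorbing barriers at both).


By optional stopping theorem: E(M at tau) = M(0) = 6
P(hit 8)*8 + P(hit 0)*0 = 6
P(hit 8) = (6 - 0)/(8 - 0) = 3/4 = 0.7500

0.7500


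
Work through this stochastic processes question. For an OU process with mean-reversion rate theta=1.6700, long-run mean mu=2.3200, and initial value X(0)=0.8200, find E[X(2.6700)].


E[X(t)] = mu + (X(0) - mu)*exp(-theta*t)
= 2.3200 + (0.8200 - 2.3200)*exp(-1.6700*2.6700)
= 2.3200 + -1.5000 * 0.0116
= 2.3026

2.3026


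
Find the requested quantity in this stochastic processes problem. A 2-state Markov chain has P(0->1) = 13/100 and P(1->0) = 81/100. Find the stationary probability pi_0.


Stationary distribution: pi_0 = p10/(p01+p10), pi_1 = p01/(p01+p10)
p01 = 0.1300, p10 = 0.8100
pi_0 = 0.8617

0.8617


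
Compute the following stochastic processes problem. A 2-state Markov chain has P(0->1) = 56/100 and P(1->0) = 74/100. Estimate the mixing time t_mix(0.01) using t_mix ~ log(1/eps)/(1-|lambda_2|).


lambda_2 = |1 - p01 - p10| = |1 - 0.5600 - 0.7400| = 0.3000
t_mix ~ log(1/eps)/(1 - |lambda_2|)
= log(100)/(1 - 0.3000) = 4.6052/0.7000
= 6.5788

6.5788


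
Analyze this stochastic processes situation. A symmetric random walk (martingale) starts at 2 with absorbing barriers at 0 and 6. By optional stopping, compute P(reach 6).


By optional stopping theorem: E(M at tau) = M(0) = 2
P(hit 6)*6 + P(hit 0)*0 = 2
P(hit 6) = (2 - 0)/(6 - 0) = 1/3 = 0.3333

0.3333


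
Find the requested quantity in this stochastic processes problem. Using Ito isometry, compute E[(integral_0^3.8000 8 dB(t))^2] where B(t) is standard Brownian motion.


By Ito isometry: E[(int f dB)^2] = int f^2 dt
= 8^2 * 3.8000
= 64 * 3.8000 = 243.2000

243.2000


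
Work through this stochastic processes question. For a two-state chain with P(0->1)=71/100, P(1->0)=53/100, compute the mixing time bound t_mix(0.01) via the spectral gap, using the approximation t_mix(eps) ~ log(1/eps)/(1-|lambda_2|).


lambda_2 = |1 - p01 - p10| = |1 - 0.7100 - 0.5300| = 0.2400
t_mix ~ log(1/eps)/(1 - |lambda_2|)
= log(100)/(1 - 0.2400) = 4.6052/0.7600
= 6.0594

6.0594


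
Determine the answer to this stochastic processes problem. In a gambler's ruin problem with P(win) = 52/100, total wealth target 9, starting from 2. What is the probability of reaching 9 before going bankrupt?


Gambler's ruin formula:
r = q/p = 0.4800/0.5200 = 0.9231
P(win) = (1 - r^i)/(1 - r^N)
= (1 - 0.9231^2)/(1 - 0.9231^9)
= 0.2881

0.2881


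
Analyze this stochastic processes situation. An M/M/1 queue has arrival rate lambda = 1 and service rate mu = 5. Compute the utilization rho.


rho = lambda/mu
= 1/5
= 0.2000

0.2000


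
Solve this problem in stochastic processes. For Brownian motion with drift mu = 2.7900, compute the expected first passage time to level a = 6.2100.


Expected first passage time = a/mu
= 6.2100/2.7900
= 2.2258

2.2258


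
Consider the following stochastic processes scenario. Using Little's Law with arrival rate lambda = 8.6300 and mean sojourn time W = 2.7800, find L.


Little's Law: L = lambda * W
= 8.6300 * 2.7800
= 23.9914

23.9914


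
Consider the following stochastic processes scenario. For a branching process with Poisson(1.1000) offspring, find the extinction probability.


Since mu = 1.1000 > 1, extinction prob q < 1.
Solve s = exp(mu*(s-1)) iteratively.
q = 0.8239

0.8239


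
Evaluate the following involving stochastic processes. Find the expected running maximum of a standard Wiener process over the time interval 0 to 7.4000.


E(max B(s)) = sqrt(2t/pi)
= sqrt(2*7.4000/pi)
= sqrt(4.7110)
= 2.1705

2.1705


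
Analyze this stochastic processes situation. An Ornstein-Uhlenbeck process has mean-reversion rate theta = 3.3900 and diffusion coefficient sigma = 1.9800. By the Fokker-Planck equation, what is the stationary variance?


Stationary variance = sigma^2 / (2*theta)
= 1.9800^2 / (2*3.3900)
= 3.9204 / 6.7800
= 0.5782

0.5782


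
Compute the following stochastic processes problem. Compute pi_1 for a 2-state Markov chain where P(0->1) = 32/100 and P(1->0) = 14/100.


Stationary distribution: pi_0 = p10/(p01+p10), pi_1 = p01/(p01+p10)
p01 = 0.3200, p10 = 0.1400
pi_1 = 0.6957

0.6957


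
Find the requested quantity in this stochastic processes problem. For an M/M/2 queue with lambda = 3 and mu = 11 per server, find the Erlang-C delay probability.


a = lambda/mu = 0.2727
rho = a/c = 0.1364
Erlang-C formula applied:
C(c,a) = 0.0327

0.0327


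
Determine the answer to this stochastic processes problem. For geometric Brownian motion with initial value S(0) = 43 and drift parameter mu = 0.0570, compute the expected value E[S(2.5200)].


E[S(t)] = S(0) * exp(mu * t)
= 43 * exp(0.0570 * 2.5200)
= 43 * 1.1545
= 49.6421

49.6421


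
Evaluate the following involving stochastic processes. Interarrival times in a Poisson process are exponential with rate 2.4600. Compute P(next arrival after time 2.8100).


P(X > t) = exp(-lambda * t)
= exp(-2.4600 * 2.8100)
= exp(-6.9126) = 9.9517e-04

9.9517e-04


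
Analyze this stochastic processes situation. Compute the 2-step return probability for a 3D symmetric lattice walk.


P(return in 2 steps) = P(reverse first step) = 1/(2d)
= 1/6
= 0.1667

0.1667


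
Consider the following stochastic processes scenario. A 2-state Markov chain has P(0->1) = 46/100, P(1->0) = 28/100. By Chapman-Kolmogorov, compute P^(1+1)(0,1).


P^2 = P^1 * P^1
Computing via matrix multiplication of the transition matrix.
Entry (0,1) of P^2 = 0.5796

0.5796


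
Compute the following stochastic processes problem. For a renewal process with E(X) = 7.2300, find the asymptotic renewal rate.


Long-run renewal rate = 1/E(X)
= 1/7.2300
= 0.1383

0.1383
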